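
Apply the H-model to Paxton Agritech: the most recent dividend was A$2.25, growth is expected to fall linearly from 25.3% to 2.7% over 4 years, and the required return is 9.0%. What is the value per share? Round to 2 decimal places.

H-model: P₀ = D₀[(1+g_L) + H(g_S−g_L)]/(r−g_L), with H = 4/2 = 2.
P₀ = 2.25 × [(1+0.027) + 2×(0.253−0.027)] / (0.09−0.027)
   = 2.25 × 1.4790 / 0.063 = 52.8214

A$52.82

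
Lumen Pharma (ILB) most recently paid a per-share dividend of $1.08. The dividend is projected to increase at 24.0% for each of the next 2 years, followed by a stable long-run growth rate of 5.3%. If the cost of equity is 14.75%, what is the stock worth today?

Two-stage DDM. Project D₁…D_2 at 0.24, terminal growth 0.053, discount at r = 0.1475.
D_1 = 1.3392
D_2 = 1.6606
Terminal value at t=2: TV = D_3/(r−g) = 1.7486/(0.1475−0.053) = 18.5039
P₀ = 1.3392/(1+0.1475)^1 + 1.6606/(1+0.1475)^2 + 18.5039/(1+0.1475)^2 = 16.4808

$16.48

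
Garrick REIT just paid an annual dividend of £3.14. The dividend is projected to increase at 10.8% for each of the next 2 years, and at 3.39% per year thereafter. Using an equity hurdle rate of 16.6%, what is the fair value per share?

Two-stage DDM. Project D₁…D_2 at 0.108, terminal growth 0.0339, discount at r = 0.166.
D_1 = 3.4791
D_2 = 3.8549
Terminal value at t=2: TV = D_3/(r−g) = 3.9855/(0.166−0.0339) = 30.1707
P₀ = 3.4791/(1+0.166)^1 + 3.8549/(1+0.166)^2 + 30.1707/(1+0.166)^2 = 28.0108

£28.01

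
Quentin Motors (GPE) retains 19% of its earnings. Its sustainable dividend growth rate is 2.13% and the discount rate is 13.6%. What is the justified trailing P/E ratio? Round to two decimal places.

Payout ratio b = 1 − 0.19 = 0.81.
Justified trailing P/E = b(1+g)/(r−g) = 0.81×(1+0.0213)/(0.136−0.0213) = 7.2123

7.21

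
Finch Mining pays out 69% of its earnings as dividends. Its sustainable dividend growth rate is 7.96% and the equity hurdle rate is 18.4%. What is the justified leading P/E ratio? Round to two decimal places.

Justified leading P/E = b/(r−g) = 0.69/(0.184−0.0796) = 6.6092

6.61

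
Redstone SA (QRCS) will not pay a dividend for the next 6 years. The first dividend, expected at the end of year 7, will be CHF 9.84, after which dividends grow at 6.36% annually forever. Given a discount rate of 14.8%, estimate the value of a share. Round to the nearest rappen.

Deferred-dividend DDM. At t=6 the remaining stream is a growing perpetuity with first payment D_7 = 9.84.
V_6 = D_7/(r−g) = 9.84/(0.148−0.0636) = 116.5877
P₀ = V_6/(1+r)^6 = 116.5877/(1+0.148)^6 = 50.9332

CHF 50.93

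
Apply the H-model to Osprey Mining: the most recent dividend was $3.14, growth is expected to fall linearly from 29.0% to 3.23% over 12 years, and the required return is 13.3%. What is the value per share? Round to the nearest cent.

$80.40

H-model: P₀ = D₀[(1+g_L) + H(g_S−g_L)]/(r−g_L), with H = 12/2 = 6.
P₀ = 3.14 × [(1+0.0323) + 6×(0.29−0.0323)] / (0.133−0.0323)
   = 3.14 × 2.5785 / 0.1007 = 80.4021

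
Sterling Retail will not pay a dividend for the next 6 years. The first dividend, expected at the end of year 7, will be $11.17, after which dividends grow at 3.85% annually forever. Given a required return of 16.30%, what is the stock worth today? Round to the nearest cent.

$36.26

Deferred-dividend DDM. At t=6 the remaining stream is a growing perpetuity with first payment D_7 = 11.17.
V_6 = D_7/(r−g) = 11.17/(0.163−0.0385) = 89.7189
P₀ = V_6/(1+r)^6 = 89.7189/(1+0.163)^6 = 36.2581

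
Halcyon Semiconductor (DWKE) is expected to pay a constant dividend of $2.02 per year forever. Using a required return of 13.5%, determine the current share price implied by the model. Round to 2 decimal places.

Zero-growth DDM (perpetuity): P₀ = D/r = 2.02 / 0.135 = 14.9630

$14.96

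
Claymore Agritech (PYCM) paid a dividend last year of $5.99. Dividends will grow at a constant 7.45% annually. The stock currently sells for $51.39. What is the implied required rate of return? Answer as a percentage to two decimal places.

Rearranging the constant-growth DDM: r = D₁/P₀ + g.
D₁ = 5.99 × (1 + 0.0745) = 6.4363.
r = 6.4363 / 51.39 + 0.0745 = 0.12524 + 0.0745 = 0.19974

19.97%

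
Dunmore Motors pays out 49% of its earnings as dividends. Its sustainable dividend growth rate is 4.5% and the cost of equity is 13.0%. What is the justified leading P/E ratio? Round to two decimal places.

Justified leading P/E = b/(r−g) = 0.49/(0.13−0.045) = 5.7647

5.76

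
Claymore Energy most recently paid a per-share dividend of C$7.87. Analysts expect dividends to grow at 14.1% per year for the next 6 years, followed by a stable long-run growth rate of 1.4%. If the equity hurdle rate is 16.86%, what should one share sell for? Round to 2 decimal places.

Two-stage DDM. Project D₁…D_6 at 0.141, terminal growth 0.014, discount at r = 0.1686.
D_1 = 8.9797
D_2 = 10.2458
D_3 = 11.6905
D_4 = 13.3388
D_5 = 15.2196
D_6 = 17.3656
Terminal value at t=6: TV = D_7/(r−g) = 17.6087/(0.1686−0.014) = 113.8983
P₀ = 8.9797/(1+0.1686)^1 + 10.2458/(1+0.1686)^2 + 11.6905/(1+0.1686)^3 + 13.3388/(1+0.1686)^4 + 15.2196/(1+0.1686)^5 + 17.3656/(1+0.1686)^6 + 113.8983/(1+0.1686)^6 = 88.1888

C$88.19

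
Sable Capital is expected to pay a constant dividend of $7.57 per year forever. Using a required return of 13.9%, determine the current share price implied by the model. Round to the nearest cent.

Zero-growth DDM (perpetuity): P₀ = D/r = 7.57 / 0.139 = 54.4604

$54.46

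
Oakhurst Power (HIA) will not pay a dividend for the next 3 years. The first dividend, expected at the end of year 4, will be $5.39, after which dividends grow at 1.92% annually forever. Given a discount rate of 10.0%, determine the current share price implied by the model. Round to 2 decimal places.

Deferred-dividend DDM. At t=3 the remaining stream is a growing perpetuity with first payment D_4 = 5.39.
V_3 = D_4/(r−g) = 5.39/(0.1−0.0192) = 66.7079
P₀ = V_3/(1+r)^3 = 66.7079/(1+0.1)^3 = 50.1186

$50.12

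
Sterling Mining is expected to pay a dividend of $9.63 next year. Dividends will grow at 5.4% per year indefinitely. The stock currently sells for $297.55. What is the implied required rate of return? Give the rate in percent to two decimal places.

Rearranging the constant-growth DDM: r = D₁/P₀ + g.
r = 9.6300 / 297.55 + 0.054 = 0.03236 + 0.054 = 0.08636

8.64%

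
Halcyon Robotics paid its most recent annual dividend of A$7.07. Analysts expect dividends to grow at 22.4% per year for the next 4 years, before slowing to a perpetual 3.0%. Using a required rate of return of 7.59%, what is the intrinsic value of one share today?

A$305.20

Two-stage DDM. Project D₁…D_4 at 0.224, terminal growth 0.03, discount at r = 0.0759.
D_1 = 8.6537
D_2 = 10.5921
D_3 = 12.9647
D_4 = 15.8688
Terminal value at t=4: TV = D_5/(r−g) = 16.3449/(0.0759−0.03) = 356.0981
P₀ = 8.6537/(1+0.0759)^1 + 10.5921/(1+0.0759)^2 + 12.9647/(1+0.0759)^3 + 15.8688/(1+0.0759)^4 + 356.0981/(1+0.0759)^4 = 305.2017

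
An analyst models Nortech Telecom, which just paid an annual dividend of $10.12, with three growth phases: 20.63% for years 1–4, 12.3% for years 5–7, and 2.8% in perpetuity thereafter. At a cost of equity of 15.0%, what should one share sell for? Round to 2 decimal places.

Three-stage DDM. Project D₁…D_7; terminal Gordon value at t=7 with g = 0.028; discount at r = 0.15.
D_1 = 12.2078
D_2 = 14.7262
D_3 = 17.7642
D_4 = 21.4290
D_5 = 24.0648
D_6 = 27.0247
D_7 = 30.3488
TV_7 = 31.1985/(0.15−0.028) = 255.7257
P₀ = Σ Dₜ/(1+r)ᵗ + TV_7/(1+r)^7 = 176.8769

$176.88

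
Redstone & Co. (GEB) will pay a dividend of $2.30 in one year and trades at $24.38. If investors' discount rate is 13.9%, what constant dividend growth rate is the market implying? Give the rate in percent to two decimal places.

4.47%

From P₀ = D₁/(r − g), the implied growth is g = r − D₁/P₀.
g = 0.139 − 2.30/24.38 = 0.139 − 0.09434 = 0.04466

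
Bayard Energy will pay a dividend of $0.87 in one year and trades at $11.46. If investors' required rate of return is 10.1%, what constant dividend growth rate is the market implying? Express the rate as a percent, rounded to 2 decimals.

2.51%

From P₀ = D₁/(r − g), the implied growth is g = r − D₁/P₀.
g = 0.101 − 0.87/11.46 = 0.101 − 0.07592 = 0.02508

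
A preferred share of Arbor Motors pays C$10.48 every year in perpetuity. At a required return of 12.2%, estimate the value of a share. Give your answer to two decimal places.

Zero-growth DDM (perpetuity): P₀ = D/r = 10.48 / 0.122 = 85.9016

C$85.90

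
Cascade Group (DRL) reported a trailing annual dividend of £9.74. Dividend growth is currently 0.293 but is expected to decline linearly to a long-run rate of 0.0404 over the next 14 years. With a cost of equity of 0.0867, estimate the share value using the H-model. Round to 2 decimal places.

£590.84

H-model: P₀ = D₀[(1+g_L) + H(g_S−g_L)]/(r−g_L), with H = 14/2 = 7.
P₀ = 9.74 × [(1+0.0404) + 7×(0.293−0.0404)] / (0.0867−0.0404)
   = 9.74 × 2.8086 / 0.0463 = 590.8372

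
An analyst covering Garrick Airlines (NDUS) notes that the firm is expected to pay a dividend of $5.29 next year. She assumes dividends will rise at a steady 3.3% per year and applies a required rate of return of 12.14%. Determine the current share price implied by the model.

Gordon growth model: P₀ = D₁/(r − g), with D₁ = 5.29 given directly.
P₀ = 5.2900 / (0.1214 − 0.033) = 5.2900 / 0.0884 = 59.8416

$59.84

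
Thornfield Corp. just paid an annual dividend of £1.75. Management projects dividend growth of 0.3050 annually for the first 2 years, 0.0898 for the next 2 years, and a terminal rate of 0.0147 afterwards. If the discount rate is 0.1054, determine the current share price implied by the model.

Three-stage DDM. Project D₁…D_4; terminal Gordon value at t=4 with g = 0.0147; discount at r = 0.1054.
D_1 = 2.2837
D_2 = 2.9803
D_3 = 3.2479
D_4 = 3.5396
TV_4 = 3.5916/(0.1054−0.0147) = 39.5989
P₀ = Σ Dₜ/(1+r)ᵗ + TV_4/(1+r)^4 = 35.8023

£35.80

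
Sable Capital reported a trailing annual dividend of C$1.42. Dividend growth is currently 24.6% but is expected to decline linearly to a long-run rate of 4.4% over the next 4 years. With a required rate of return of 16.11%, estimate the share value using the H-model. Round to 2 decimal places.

H-model: P₀ = D₀[(1+g_L) + H(g_S−g_L)]/(r−g_L), with H = 4/2 = 2.
P₀ = 1.42 × [(1+0.044) + 2×(0.246−0.044)] / (0.1611−0.044)
   = 1.42 × 1.4480 / 0.1171 = 17.5590

C$17.56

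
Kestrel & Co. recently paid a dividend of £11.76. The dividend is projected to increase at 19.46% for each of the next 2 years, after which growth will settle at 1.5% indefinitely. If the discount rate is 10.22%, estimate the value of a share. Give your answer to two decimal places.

Two-stage DDM. Project D₁…D_2 at 0.1946, terminal growth 0.015, discount at r = 0.1022.
D_1 = 14.0485
D_2 = 16.7823
Terminal value at t=2: TV = D_3/(r−g) = 17.0341/(0.1022−0.015) = 195.3448
P₀ = 14.0485/(1+0.1022)^1 + 16.7823/(1+0.1022)^2 + 195.3448/(1+0.1022)^2 = 187.3584

£187.36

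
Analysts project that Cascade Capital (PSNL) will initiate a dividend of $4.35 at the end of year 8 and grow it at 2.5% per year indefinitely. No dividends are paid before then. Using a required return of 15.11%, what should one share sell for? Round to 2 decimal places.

Deferred-dividend DDM. At t=7 the remaining stream is a growing perpetuity with first payment D_8 = 4.35.
V_7 = D_8/(r−g) = 4.35/(0.1511−0.025) = 34.4964
P₀ = V_7/(1+r)^7 = 34.4964/(1+0.1511)^7 = 12.8820

$12.88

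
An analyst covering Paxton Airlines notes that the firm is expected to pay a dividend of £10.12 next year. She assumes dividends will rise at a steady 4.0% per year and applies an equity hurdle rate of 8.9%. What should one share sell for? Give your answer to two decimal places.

Gordon growth model: P₀ = D₁/(r − g), with D₁ = 10.12 given directly.
P₀ = 10.1200 / (0.089 − 0.04) = 10.1200 / 0.049 = 206.5306

£206.53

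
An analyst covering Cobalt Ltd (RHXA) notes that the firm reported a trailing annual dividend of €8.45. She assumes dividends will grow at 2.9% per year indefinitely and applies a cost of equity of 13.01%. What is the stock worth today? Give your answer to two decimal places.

Gordon growth model: P₀ = D₁/(r − g). D₁ = 8.45 × (1 + 0.029) = 8.6950.
P₀ = 8.6950 / (0.1301 − 0.029) = 8.6950 / 0.1011 = 86.0045

€86.00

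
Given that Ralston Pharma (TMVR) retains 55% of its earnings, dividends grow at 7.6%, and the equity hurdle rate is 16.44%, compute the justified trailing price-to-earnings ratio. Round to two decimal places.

5.48

Payout ratio b = 1 − 0.55 = 0.45.
Justified trailing P/E = b(1+g)/(r−g) = 0.45×(1+0.076)/(0.1644−0.076) = 5.4774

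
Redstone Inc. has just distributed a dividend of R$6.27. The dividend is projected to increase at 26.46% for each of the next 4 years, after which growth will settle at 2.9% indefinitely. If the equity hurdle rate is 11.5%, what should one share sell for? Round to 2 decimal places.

R$158.83

Two-stage DDM. Project D₁…D_4 at 0.2646, terminal growth 0.029, discount at r = 0.115.
D_1 = 7.9290
D_2 = 10.0271
D_3 = 12.6802
D_4 = 16.0354
Terminal value at t=4: TV = D_5/(r−g) = 16.5004/(0.115−0.029) = 191.8656
P₀ = 7.9290/(1+0.115)^1 + 10.0271/(1+0.115)^2 + 12.6802/(1+0.115)^3 + 16.0354/(1+0.115)^4 + 191.8656/(1+0.115)^4 = 158.8349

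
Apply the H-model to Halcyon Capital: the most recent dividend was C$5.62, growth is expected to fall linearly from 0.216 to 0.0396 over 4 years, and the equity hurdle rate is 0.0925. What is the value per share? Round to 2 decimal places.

H-model: P₀ = D₀[(1+g_L) + H(g_S−g_L)]/(r−g_L), with H = 4/2 = 2.
P₀ = 5.62 × [(1+0.0396) + 2×(0.216−0.0396)] / (0.0925−0.0396)
   = 5.62 × 1.3924 / 0.0529 = 147.9260

C$147.93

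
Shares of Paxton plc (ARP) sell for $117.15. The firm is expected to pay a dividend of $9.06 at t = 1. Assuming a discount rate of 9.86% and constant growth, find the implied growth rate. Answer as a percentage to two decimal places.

2.13%

From P₀ = D₁/(r − g), the implied growth is g = r − D₁/P₀.
g = 0.0986 − 9.06/117.15 = 0.0986 − 0.07734 = 0.02126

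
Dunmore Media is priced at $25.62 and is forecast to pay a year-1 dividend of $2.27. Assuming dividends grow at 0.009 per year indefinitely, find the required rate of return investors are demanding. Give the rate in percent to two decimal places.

9.76%

Rearranging the constant-growth DDM: r = D₁/P₀ + g.
r = 2.2700 / 25.62 + 0.009 = 0.08860 + 0.009 = 0.09760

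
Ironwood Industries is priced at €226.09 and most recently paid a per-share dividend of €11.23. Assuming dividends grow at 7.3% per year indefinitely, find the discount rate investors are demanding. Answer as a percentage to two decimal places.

12.63%

Rearranging the constant-growth DDM: r = D₁/P₀ + g.
D₁ = 11.23 × (1 + 0.073) = 12.0498.
r = 12.0498 / 226.09 + 0.073 = 0.05330 + 0.073 = 0.12630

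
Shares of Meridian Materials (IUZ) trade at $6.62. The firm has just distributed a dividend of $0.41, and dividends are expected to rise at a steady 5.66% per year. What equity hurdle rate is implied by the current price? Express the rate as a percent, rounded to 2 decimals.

Rearranging the constant-growth DDM: r = D₁/P₀ + g.
D₁ = 0.41 × (1 + 0.0566) = 0.4332.
r = 0.4332 / 6.62 + 0.0566 = 0.06544 + 0.0566 = 0.12204

12.20%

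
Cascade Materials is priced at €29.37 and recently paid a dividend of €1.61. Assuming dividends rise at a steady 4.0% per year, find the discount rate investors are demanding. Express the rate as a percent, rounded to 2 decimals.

9.70%

Rearranging the constant-growth DDM: r = D₁/P₀ + g.
D₁ = 1.61 × (1 + 0.04) = 1.6744.
r = 1.6744 / 29.37 + 0.04 = 0.05701 + 0.04 = 0.09701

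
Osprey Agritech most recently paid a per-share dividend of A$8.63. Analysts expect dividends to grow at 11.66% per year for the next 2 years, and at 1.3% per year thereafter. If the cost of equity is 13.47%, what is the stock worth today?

Two-stage DDM. Project D₁…D_2 at 0.1166, terminal growth 0.013, discount at r = 0.1347.
D_1 = 9.6363
D_2 = 10.7598
Terminal value at t=2: TV = D_3/(r−g) = 10.8997/(0.1347−0.013) = 89.5622
P₀ = 9.6363/(1+0.1347)^1 + 10.7598/(1+0.1347)^2 + 89.5622/(1+0.1347)^2 = 86.4097

A$86.41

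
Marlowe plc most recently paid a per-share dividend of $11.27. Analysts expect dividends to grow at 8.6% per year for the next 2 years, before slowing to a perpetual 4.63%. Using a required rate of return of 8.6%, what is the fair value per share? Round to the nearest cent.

$319.56

Two-stage DDM. Project D₁…D_2 at 0.086, terminal growth 0.0463, discount at r = 0.086.
D_1 = 12.2392
D_2 = 13.2918
Terminal value at t=2: TV = D_3/(r−g) = 13.9072/(0.086−0.0463) = 350.3074
P₀ = 12.2392/(1+0.086)^1 + 13.2918/(1+0.086)^2 + 350.3074/(1+0.086)^2 = 319.5627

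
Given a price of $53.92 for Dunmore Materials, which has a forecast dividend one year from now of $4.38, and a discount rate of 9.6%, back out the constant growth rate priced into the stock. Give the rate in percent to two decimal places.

1.48%

From P₀ = D₁/(r − g), the implied growth is g = r − D₁/P₀.
g = 0.096 − 4.38/53.92 = 0.096 − 0.08123 = 0.01477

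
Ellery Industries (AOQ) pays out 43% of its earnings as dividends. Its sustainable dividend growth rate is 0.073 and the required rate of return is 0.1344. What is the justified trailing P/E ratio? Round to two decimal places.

Justified trailing P/E = b(1+g)/(r−g) = 0.43×(1+0.073)/(0.1344−0.073) = 7.5145

7.51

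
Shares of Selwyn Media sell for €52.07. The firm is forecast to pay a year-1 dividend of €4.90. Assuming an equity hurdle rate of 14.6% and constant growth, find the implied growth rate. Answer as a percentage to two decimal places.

5.19%

From P₀ = D₁/(r − g), the implied growth is g = r − D₁/P₀.
g = 0.146 − 4.90/52.07 = 0.146 − 0.09410 = 0.05190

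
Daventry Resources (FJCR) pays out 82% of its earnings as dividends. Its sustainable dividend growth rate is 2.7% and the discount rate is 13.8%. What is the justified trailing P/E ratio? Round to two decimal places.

Justified trailing P/E = b(1+g)/(r−g) = 0.82×(1+0.027)/(0.138−0.027) = 7.5868

7.59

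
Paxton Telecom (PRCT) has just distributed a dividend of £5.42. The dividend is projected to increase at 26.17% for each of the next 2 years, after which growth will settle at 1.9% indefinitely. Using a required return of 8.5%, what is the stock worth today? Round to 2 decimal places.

Two-stage DDM. Project D₁…D_2 at 0.2617, terminal growth 0.019, discount at r = 0.085.
D_1 = 6.8384
D_2 = 8.6280
Terminal value at t=2: TV = D_3/(r−g) = 8.7920/(0.085−0.019) = 133.2115
P₀ = 6.8384/(1+0.085)^1 + 8.6280/(1+0.085)^2 + 133.2115/(1+0.085)^2 = 126.7890

£126.79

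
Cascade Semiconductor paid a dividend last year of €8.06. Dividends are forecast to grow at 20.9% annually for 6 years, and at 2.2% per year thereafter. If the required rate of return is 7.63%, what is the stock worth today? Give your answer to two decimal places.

Two-stage DDM. Project D₁…D_6 at 0.209, terminal growth 0.022, discount at r = 0.0763.
D_1 = 9.7445
D_2 = 11.7811
D_3 = 14.2434
D_4 = 17.2203
D_5 = 20.8193
D_6 = 25.1706
Terminal value at t=6: TV = D_7/(r−g) = 25.7243/(0.0763−0.022) = 473.7442
P₀ = 9.7445/(1+0.0763)^1 + 11.7811/(1+0.0763)^2 + 14.2434/(1+0.0763)^3 + 17.2203/(1+0.0763)^4 + 20.8193/(1+0.0763)^5 + 25.1706/(1+0.0763)^6 + 473.7442/(1+0.0763)^6 = 378.8363

€378.84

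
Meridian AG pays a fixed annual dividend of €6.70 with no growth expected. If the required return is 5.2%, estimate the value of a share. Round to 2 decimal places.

€128.85

Zero-growth DDM (perpetuity): P₀ = D/r = 6.70 / 0.052 = 128.8462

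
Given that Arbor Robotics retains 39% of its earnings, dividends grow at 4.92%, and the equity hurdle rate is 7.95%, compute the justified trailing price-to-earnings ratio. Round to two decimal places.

21.12

Payout ratio b = 1 − 0.39 = 0.61.
Justified trailing P/E = b(1+g)/(r−g) = 0.61×(1+0.0492)/(0.0795−0.0492) = 21.1225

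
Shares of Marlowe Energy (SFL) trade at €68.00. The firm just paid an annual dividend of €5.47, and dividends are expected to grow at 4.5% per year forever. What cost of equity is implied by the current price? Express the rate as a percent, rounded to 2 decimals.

Rearranging the constant-growth DDM: r = D₁/P₀ + g.
D₁ = 5.47 × (1 + 0.045) = 5.7161.
r = 5.7161 / 68.00 + 0.045 = 0.08406 + 0.045 = 0.12906

12.91%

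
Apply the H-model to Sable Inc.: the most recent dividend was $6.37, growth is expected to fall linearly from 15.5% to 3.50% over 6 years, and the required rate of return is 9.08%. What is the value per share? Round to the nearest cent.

H-model: P₀ = D₀[(1+g_L) + H(g_S−g_L)]/(r−g_L), with H = 6/2 = 3.
P₀ = 6.37 × [(1+0.035) + 3×(0.155−0.035)] / (0.0908−0.035)
   = 6.37 × 1.3950 / 0.0558 = 159.2500

$159.25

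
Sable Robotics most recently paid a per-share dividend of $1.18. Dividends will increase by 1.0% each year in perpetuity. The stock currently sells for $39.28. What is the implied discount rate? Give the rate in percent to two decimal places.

Rearranging the constant-growth DDM: r = D₁/P₀ + g.
D₁ = 1.18 × (1 + 0.01) = 1.1918.
r = 1.1918 / 39.28 + 0.01 = 0.03034 + 0.01 = 0.04034

4.03%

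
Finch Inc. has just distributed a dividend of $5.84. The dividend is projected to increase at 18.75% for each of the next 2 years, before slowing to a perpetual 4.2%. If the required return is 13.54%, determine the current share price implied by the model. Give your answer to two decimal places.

$83.77

Two-stage DDM. Project D₁…D_2 at 0.1875, terminal growth 0.042, discount at r = 0.1354.
D_1 = 6.9350
D_2 = 8.2353
Terminal value at t=2: TV = D_3/(r−g) = 8.5812/(0.1354−0.042) = 91.8758
P₀ = 6.9350/(1+0.1354)^1 + 8.2353/(1+0.1354)^2 + 91.8758/(1+0.1354)^2 = 83.7656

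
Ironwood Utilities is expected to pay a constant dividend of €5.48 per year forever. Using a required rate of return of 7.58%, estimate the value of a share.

€72.30

Zero-growth DDM (perpetuity): P₀ = D/r = 5.48 / 0.0758 = 72.2955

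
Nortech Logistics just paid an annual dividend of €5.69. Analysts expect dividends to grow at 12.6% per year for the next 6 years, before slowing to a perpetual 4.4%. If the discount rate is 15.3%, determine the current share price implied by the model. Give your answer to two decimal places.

Two-stage DDM. Project D₁…D_6 at 0.126, terminal growth 0.044, discount at r = 0.153.
D_1 = 6.4069
D_2 = 7.2142
D_3 = 8.1232
D_4 = 9.1467
D_5 = 10.2992
D_6 = 11.5969
Terminal value at t=6: TV = D_7/(r−g) = 12.1072/(0.153−0.044) = 111.0751
P₀ = 6.4069/(1+0.153)^1 + 7.2142/(1+0.153)^2 + 8.1232/(1+0.153)^3 + 9.1467/(1+0.153)^4 + 10.2992/(1+0.153)^5 + 11.5969/(1+0.153)^6 + 111.0751/(1+0.153)^6 = 78.7246

€78.72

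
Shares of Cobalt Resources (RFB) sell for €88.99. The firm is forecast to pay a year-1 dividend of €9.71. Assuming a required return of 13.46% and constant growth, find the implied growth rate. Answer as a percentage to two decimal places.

From P₀ = D₁/(r − g), the implied growth is g = r − D₁/P₀.
g = 0.1346 − 9.71/88.99 = 0.1346 − 0.10911 = 0.02549

2.55%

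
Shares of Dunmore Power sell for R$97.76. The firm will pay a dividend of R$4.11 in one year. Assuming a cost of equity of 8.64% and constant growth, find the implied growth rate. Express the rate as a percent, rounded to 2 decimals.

4.44%

From P₀ = D₁/(r − g), the implied growth is g = r − D₁/P₀.
g = 0.0864 − 4.11/97.76 = 0.0864 − 0.04204 = 0.04436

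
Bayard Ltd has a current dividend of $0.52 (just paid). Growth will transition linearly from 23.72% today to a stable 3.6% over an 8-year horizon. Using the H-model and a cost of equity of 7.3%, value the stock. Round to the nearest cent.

H-model: P₀ = D₀[(1+g_L) + H(g_S−g_L)]/(r−g_L), with H = 8/2 = 4.
P₀ = 0.52 × [(1+0.036) + 4×(0.2372−0.036)] / (0.073−0.036)
   = 0.52 × 1.8408 / 0.037 = 25.8707

$25.87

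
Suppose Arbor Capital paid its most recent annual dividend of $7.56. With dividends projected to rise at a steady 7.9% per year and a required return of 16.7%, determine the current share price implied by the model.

$92.70

Gordon growth model: P₀ = D₁/(r − g). D₁ = 7.56 × (1 + 0.079) = 8.1572.
P₀ = 8.1572 / (0.167 − 0.079) = 8.1572 / 0.088 = 92.6959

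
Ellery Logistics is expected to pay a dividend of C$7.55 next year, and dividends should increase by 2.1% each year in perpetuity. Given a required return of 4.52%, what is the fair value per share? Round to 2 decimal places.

C$311.98

Gordon growth model: P₀ = D₁/(r − g), with D₁ = 7.55 given directly.
P₀ = 7.5500 / (0.0452 − 0.021) = 7.5500 / 0.0242 = 311.9835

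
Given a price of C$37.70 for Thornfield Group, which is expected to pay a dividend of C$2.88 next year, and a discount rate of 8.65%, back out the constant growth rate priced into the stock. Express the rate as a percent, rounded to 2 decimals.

From P₀ = D₁/(r − g), the implied growth is g = r − D₁/P₀.
g = 0.0865 − 2.88/37.70 = 0.0865 − 0.07639 = 0.01011

1.01%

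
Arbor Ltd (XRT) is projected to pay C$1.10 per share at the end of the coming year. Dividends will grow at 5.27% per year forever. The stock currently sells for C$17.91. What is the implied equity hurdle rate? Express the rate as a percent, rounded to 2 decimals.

Rearranging the constant-growth DDM: r = D₁/P₀ + g.
r = 1.1000 / 17.91 + 0.0527 = 0.06142 + 0.0527 = 0.11412

11.41%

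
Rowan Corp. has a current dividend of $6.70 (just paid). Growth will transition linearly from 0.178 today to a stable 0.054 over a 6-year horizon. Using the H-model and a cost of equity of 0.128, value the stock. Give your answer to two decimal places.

$129.11

H-model: P₀ = D₀[(1+g_L) + H(g_S−g_L)]/(r−g_L), with H = 6/2 = 3.
P₀ = 6.70 × [(1+0.054) + 3×(0.178−0.054)] / (0.128−0.054)
   = 6.70 × 1.4260 / 0.074 = 129.1108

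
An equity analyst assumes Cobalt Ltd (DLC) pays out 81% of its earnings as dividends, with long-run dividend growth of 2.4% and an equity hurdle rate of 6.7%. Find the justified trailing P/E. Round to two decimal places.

Justified trailing P/E = b(1+g)/(r−g) = 0.81×(1+0.024)/(0.067−0.024) = 19.2893

19.29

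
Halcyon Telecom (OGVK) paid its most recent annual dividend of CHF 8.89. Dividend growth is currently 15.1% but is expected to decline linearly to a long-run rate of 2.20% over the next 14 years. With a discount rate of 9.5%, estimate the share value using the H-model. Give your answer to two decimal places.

H-model: P₀ = D₀[(1+g_L) + H(g_S−g_L)]/(r−g_L), with H = 14/2 = 7.
P₀ = 8.89 × [(1+0.022) + 7×(0.151−0.022)] / (0.095−0.022)
   = 8.89 × 1.9250 / 0.073 = 234.4281

CHF 234.43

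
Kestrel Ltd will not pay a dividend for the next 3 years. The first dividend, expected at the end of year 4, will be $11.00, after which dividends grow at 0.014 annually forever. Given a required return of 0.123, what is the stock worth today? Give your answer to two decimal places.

$71.26

Deferred-dividend DDM. At t=3 the remaining stream is a growing perpetuity with first payment D_4 = 11.00.
V_3 = D_4/(r−g) = 11.00/(0.123−0.014) = 100.9174
P₀ = V_3/(1+r)^3 = 100.9174/(1+0.123)^3 = 71.2569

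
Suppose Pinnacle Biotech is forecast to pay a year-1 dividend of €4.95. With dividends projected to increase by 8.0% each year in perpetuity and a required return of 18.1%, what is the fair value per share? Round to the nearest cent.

€49.01

Gordon growth model: P₀ = D₁/(r − g), with D₁ = 4.95 given directly.
P₀ = 4.9500 / (0.181 − 0.08) = 4.9500 / 0.101 = 49.0099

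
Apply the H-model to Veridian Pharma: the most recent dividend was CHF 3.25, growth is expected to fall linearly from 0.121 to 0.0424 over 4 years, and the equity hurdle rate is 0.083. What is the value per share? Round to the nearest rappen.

H-model: P₀ = D₀[(1+g_L) + H(g_S−g_L)]/(r−g_L), with H = 4/2 = 2.
P₀ = 3.25 × [(1+0.0424) + 2×(0.121−0.0424)] / (0.083−0.0424)
   = 3.25 × 1.1996 / 0.0406 = 96.0271

CHF 96.03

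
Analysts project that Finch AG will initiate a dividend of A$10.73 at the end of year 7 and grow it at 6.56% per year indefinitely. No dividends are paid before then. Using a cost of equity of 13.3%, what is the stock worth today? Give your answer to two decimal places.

A$75.26

Deferred-dividend DDM. At t=6 the remaining stream is a growing perpetuity with first payment D_7 = 10.73.
V_6 = D_7/(r−g) = 10.73/(0.133−0.0656) = 159.1988
P₀ = V_6/(1+r)^6 = 159.1988/(1+0.133)^6 = 75.2593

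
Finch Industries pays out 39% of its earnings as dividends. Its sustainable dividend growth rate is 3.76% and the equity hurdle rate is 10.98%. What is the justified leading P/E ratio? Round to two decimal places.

Justified leading P/E = b/(r−g) = 0.39/(0.1098−0.0376) = 5.4017

5.40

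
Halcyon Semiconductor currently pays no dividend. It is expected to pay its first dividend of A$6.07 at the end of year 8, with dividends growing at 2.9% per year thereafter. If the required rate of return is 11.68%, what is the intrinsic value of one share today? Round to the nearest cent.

Deferred-dividend DDM. At t=7 the remaining stream is a growing perpetuity with first payment D_8 = 6.07.
V_7 = D_8/(r−g) = 6.07/(0.1168−0.029) = 69.1344
P₀ = V_7/(1+r)^7 = 69.1344/(1+0.1168)^7 = 31.9056

A$31.91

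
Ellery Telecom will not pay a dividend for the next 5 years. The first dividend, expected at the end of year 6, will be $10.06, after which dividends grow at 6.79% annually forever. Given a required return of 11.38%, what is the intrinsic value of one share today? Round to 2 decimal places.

$127.86

Deferred-dividend DDM. At t=5 the remaining stream is a growing perpetuity with first payment D_6 = 10.06.
V_5 = D_6/(r−g) = 10.06/(0.1138−0.0679) = 219.1721
P₀ = V_5/(1+r)^5 = 219.1721/(1+0.1138)^5 = 127.8643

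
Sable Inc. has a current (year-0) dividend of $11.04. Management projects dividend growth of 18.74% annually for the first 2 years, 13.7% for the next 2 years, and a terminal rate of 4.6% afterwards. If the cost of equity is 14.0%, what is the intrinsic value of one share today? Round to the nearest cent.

Three-stage DDM. Project D₁…D_4; terminal Gordon value at t=4 with g = 0.046; discount at r = 0.14.
D_1 = 13.1089
D_2 = 15.5655
D_3 = 17.6980
D_4 = 20.1226
TV_4 = 21.0482/(0.14−0.046) = 223.9174
P₀ = Σ Dₜ/(1+r)ᵗ + TV_4/(1+r)^4 = 179.9131

$179.91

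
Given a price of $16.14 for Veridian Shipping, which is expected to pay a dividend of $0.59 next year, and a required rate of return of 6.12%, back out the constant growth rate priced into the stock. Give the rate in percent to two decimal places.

2.46%

From P₀ = D₁/(r − g), the implied growth is g = r − D₁/P₀.
g = 0.0612 − 0.59/16.14 = 0.0612 − 0.03656 = 0.02464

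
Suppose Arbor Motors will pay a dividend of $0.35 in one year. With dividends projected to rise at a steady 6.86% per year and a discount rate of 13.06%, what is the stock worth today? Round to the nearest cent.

$5.65

Gordon growth model: P₀ = D₁/(r − g), with D₁ = 0.35 given directly.
P₀ = 0.3500 / (0.1306 − 0.0686) = 0.3500 / 0.062 = 5.6452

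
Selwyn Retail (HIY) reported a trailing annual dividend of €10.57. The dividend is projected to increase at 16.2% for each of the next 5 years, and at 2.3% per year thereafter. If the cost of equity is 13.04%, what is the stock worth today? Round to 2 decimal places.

Two-stage DDM. Project D₁…D_5 at 0.162, terminal growth 0.023, discount at r = 0.1304.
D_1 = 12.2823
D_2 = 14.2721
D_3 = 16.5842
D_4 = 19.2708
D_5 = 22.3927
Terminal value at t=5: TV = D_6/(r−g) = 22.9077/(0.1304−0.023) = 213.2932
P₀ = 12.2823/(1+0.1304)^1 + 14.2721/(1+0.1304)^2 + 16.5842/(1+0.1304)^3 + 19.2708/(1+0.1304)^4 + 22.3927/(1+0.1304)^5 + 213.2932/(1+0.1304)^5 = 173.0132

€173.01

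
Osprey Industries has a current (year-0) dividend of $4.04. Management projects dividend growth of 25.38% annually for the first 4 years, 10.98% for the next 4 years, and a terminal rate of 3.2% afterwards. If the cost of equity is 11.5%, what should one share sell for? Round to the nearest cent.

Three-stage DDM. Project D₁…D_8; terminal Gordon value at t=8 with g = 0.032; discount at r = 0.115.
D_1 = 5.0654
D_2 = 6.3509
D_3 = 7.9628
D_4 = 9.9838
D_5 = 11.0800
D_6 = 12.2966
D_7 = 13.6467
D_8 = 15.1451
TV_8 = 15.6298/(0.115−0.032) = 188.3107
P₀ = Σ Dₜ/(1+r)ᵗ + TV_8/(1+r)^8 = 126.2203

$126.22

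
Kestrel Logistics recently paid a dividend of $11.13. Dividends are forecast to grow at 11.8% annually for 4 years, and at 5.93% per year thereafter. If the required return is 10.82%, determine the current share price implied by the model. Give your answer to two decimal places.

Two-stage DDM. Project D₁…D_4 at 0.118, terminal growth 0.0593, discount at r = 0.1082.
D_1 = 12.4433
D_2 = 13.9117
D_3 = 15.5532
D_4 = 17.3885
Terminal value at t=4: TV = D_5/(r−g) = 18.4196/(0.1082−0.0593) = 376.6799
P₀ = 12.4433/(1+0.1082)^1 + 13.9117/(1+0.1082)^2 + 15.5532/(1+0.1082)^3 + 17.3885/(1+0.1082)^4 + 376.6799/(1+0.1082)^4 = 295.2598

$295.26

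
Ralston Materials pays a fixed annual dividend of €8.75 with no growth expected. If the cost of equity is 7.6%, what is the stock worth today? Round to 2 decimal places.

€115.13

Zero-growth DDM (perpetuity): P₀ = D/r = 8.75 / 0.076 = 115.1316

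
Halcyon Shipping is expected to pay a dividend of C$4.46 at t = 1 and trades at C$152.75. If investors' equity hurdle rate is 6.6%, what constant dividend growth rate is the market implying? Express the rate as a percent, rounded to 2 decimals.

3.68%

From P₀ = D₁/(r − g), the implied growth is g = r − D₁/P₀.
g = 0.066 − 4.46/152.75 = 0.066 − 0.02920 = 0.03680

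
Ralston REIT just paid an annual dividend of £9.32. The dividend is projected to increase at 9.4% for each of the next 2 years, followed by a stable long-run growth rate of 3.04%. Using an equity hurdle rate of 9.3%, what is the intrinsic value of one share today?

£172.35

Two-stage DDM. Project D₁…D_2 at 0.094, terminal growth 0.0304, discount at r = 0.093.
D_1 = 10.1961
D_2 = 11.1545
Terminal value at t=2: TV = D_3/(r−g) = 11.4936/(0.093−0.0304) = 183.6040
P₀ = 10.1961/(1+0.093)^1 + 11.1545/(1+0.093)^2 + 183.6040/(1+0.093)^2 = 172.3542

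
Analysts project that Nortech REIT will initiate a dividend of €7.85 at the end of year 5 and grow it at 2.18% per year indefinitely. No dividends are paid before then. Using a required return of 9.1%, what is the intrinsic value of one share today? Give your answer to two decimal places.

Deferred-dividend DDM. At t=4 the remaining stream is a growing perpetuity with first payment D_5 = 7.85.
V_4 = D_5/(r−g) = 7.85/(0.091−0.0218) = 113.4393
P₀ = V_4/(1+r)^4 = 113.4393/(1+0.091)^4 = 80.0690

€80.07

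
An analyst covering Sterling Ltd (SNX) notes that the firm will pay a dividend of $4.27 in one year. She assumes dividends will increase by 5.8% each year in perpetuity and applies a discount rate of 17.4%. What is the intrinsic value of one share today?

Gordon growth model: P₀ = D₁/(r − g), with D₁ = 4.27 given directly.
P₀ = 4.2700 / (0.174 − 0.058) = 4.2700 / 0.116 = 36.8103

$36.81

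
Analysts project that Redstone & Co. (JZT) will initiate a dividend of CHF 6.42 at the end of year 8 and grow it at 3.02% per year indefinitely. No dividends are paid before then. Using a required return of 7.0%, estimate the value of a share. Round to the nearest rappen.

CHF 100.45

Deferred-dividend DDM. At t=7 the remaining stream is a growing perpetuity with first payment D_8 = 6.42.
V_7 = D_8/(r−g) = 6.42/(0.07−0.0302) = 161.3065
P₀ = V_7/(1+r)^7 = 161.3065/(1+0.07)^7 = 100.4536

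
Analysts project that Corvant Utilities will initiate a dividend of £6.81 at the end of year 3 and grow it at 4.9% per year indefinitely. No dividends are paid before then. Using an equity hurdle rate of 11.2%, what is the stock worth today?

£87.42

Deferred-dividend DDM. At t=2 the remaining stream is a growing perpetuity with first payment D_3 = 6.81.
V_2 = D_3/(r−g) = 6.81/(0.112−0.049) = 108.0952
P₀ = V_2/(1+r)^2 = 108.0952/(1+0.112)^2 = 87.4172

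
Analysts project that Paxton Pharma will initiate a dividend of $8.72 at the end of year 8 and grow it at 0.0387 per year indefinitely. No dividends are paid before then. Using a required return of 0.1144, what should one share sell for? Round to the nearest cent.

Deferred-dividend DDM. At t=7 the remaining stream is a growing perpetuity with first payment D_8 = 8.72.
V_7 = D_8/(r−g) = 8.72/(0.1144−0.0387) = 115.1915
P₀ = V_7/(1+r)^7 = 115.1915/(1+0.1144)^7 = 53.9676

$53.97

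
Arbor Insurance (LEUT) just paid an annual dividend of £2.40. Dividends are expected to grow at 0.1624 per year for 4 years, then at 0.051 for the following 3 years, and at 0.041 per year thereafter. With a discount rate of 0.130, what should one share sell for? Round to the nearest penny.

Three-stage DDM. Project D₁…D_7; terminal Gordon value at t=7 with g = 0.041; discount at r = 0.13.
D_1 = 2.7898
D_2 = 3.2428
D_3 = 3.7695
D_4 = 4.3816
D_5 = 4.6051
D_6 = 4.8399
D_7 = 5.0868
TV_7 = 5.2953/(0.13−0.041) = 59.4980
P₀ = Σ Dₜ/(1+r)ᵗ + TV_7/(1+r)^7 = 42.5848

£42.58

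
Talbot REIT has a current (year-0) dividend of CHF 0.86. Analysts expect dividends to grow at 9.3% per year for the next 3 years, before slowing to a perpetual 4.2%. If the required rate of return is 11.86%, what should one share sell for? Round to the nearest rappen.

CHF 13.38

Two-stage DDM. Project D₁…D_3 at 0.093, terminal growth 0.042, discount at r = 0.1186.
D_1 = 0.9400
D_2 = 1.0274
D_3 = 1.1229
Terminal value at t=3: TV = D_4/(r−g) = 1.1701/(0.1186−0.042) = 15.2756
P₀ = 0.9400/(1+0.1186)^1 + 1.0274/(1+0.1186)^2 + 1.1229/(1+0.1186)^3 + 15.2756/(1+0.1186)^3 = 13.3774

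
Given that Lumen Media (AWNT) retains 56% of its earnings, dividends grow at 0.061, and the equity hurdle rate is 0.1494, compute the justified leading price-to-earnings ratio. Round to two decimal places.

Payout ratio b = 1 − 0.56 = 0.44.
Justified leading P/E = b/(r−g) = 0.44/(0.1494−0.061) = 4.9774

4.98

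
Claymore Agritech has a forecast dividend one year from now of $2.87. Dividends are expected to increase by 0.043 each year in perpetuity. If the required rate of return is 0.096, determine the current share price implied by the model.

$54.15

Gordon growth model: P₀ = D₁/(r − g), with D₁ = 2.87 given directly.
P₀ = 2.8700 / (0.096 − 0.043) = 2.8700 / 0.053 = 54.1509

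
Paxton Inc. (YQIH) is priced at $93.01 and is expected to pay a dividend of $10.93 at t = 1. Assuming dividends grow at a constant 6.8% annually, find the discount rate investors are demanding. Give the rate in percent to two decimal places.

18.55%

Rearranging the constant-growth DDM: r = D₁/P₀ + g.
r = 10.9300 / 93.01 + 0.068 = 0.11751 + 0.068 = 0.18551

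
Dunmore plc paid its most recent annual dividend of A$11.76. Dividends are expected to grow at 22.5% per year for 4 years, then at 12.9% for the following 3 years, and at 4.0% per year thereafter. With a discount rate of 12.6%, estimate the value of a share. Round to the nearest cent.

Three-stage DDM. Project D₁…D_7; terminal Gordon value at t=7 with g = 0.04; discount at r = 0.126.
D_1 = 14.4060
D_2 = 17.6474
D_3 = 21.6180
D_4 = 26.4821
D_5 = 29.8982
D_6 = 33.7551
D_7 = 38.1095
TV_7 = 39.6339/(0.126−0.04) = 460.8593
P₀ = Σ Dₜ/(1+r)ᵗ + TV_7/(1+r)^7 = 308.8317

A$308.83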